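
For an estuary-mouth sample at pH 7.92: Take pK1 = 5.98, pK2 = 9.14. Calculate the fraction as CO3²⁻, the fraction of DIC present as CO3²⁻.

α₂ = 0.0562

α₂ = 1 / (1 + [H⁺]/K2 + [H⁺]²/(K1K2)) = 1 / (1 + 10^+1.22 + 10^-0.72)
   = 1 / (1 + 16.596 + 0.19055) = 1/17.786 = 0.05622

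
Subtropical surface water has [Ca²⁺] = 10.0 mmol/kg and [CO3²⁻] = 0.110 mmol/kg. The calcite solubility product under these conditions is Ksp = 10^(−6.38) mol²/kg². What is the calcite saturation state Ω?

Ksp = 10^(−6.38) = 4.169×10^-7
Ω = [Ca²⁺][CO3²⁻]/Ksp = (10.0×10^-3)(0.110×10^-3) / 4.169×10^-7 = 2.64

Ω = 2.64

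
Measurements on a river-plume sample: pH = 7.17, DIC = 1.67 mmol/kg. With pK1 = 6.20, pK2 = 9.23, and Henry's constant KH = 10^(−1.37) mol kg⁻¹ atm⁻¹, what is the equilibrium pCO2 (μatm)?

pCO2 = 3760 μatm

α₀ = 1 / (1 + K1/[H⁺] + K1K2/[H⁺]²) = 1 / (1 + 10^+0.97 + 10^-1.09)
   = 1 / (1 + 9.3325 + 0.081283) = 1/10.414 = 0.09603
[CO2*] = α₀ × DIC = 0.09603 × 1.67 = 0.1604 mmol/kg
pCO2 = [CO2*]/KH = 1.604×10^-4 / 4.266×10^-2 = 3760 μatm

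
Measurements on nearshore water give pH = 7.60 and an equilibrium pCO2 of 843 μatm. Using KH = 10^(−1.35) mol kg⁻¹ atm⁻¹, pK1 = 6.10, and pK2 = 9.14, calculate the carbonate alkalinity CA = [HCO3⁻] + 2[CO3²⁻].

[CO2*] = KH · pCO2 = 10^(−1.35) × 843×10^-6 = 3.766×10^-5 mol/kg
α₀ = 1/(1 + K1/[H⁺] + K1K2/[H⁺]²) = 1/(1 + 10^+1.50 + 10^-0.04) = 0.02982
DIC = [CO2*]/α₀ = 3.766×10^-5 / 0.02982 = 1.263 mmol/kg
CA = (α₁ + 2α₂)·DIC = (0.9430 + 2×0.02720) × 1.263 = 1.26 mmol/kg

CA = 1.26 mmol/kg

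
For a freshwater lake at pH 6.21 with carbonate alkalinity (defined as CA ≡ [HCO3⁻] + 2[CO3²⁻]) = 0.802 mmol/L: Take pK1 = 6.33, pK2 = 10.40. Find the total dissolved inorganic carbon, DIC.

DIC = 1.86 mmol/L

CA = [HCO3⁻] + 2[CO3²⁻] = (α₁ + 2α₂)·DIC
At pH 6.21: [H⁺]/K1 = 10^0.12 = 1.3183, K2/[H⁺] = 10^-4.19 = 6.4565×10^-5
α₁ = 1/(1 + 1.3183 + 6.4565×10^-5) = 1/2.3183 = 0.4313; α₂ = α₁·K2/[H⁺] = 2.785×10^-5
α₁ + 2α₂ = 0.4314
DIC = CA / (α₁ + 2α₂) = 0.802 / 0.4314 = 1.86 mmol/L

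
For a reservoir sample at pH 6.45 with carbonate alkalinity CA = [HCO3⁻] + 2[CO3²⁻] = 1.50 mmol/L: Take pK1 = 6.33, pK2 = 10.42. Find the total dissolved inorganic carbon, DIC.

CA = [HCO3⁻] + 2[CO3²⁻] = (α₁ + 2α₂)·DIC
At pH 6.45: [H⁺]/K1 = 10^-0.12 = 0.75858, K2/[H⁺] = 10^-3.97 = 0.00010715
α₁ = 1/(1 + 0.75858 + 0.00010715) = 1/1.7587 = 0.5686; α₂ = α₁·K2/[H⁺] = 6.093×10^-5
α₁ + 2α₂ = 0.5687
DIC = CA / (α₁ + 2α₂) = 1.50 / 0.5687 = 2.64 mmol/L

DIC = 2.64 mmol/L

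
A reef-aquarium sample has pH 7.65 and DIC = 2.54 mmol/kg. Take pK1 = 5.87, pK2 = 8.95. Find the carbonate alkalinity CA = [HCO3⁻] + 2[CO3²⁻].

CA = [HCO3⁻] + 2[CO3²⁻] = (α₁ + 2α₂)·DIC
At pH 7.65: [H⁺]/K1 = 10^-1.78 = 0.016596, K2/[H⁺] = 10^-1.30 = 0.050119
α₁ = 1/(1 + 0.016596 + 0.050119) = 1/1.0667 = 0.9375; α₂ = α₁·K2/[H⁺] = 0.04698
α₁ + 2α₂ = 1.0314
CA = 1.0314 × 2.54 = 2.62 mmol/kg

CA = 2.62 mmol/kg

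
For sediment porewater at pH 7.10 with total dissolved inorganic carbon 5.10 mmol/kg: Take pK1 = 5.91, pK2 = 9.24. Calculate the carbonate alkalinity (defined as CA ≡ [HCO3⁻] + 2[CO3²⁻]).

CA = 4.83 mmol/kg

CA = [HCO3⁻] + 2[CO3²⁻] = (α₁ + 2α₂)·DIC
At pH 7.10: [H⁺]/K1 = 10^-1.19 = 0.064565, K2/[H⁺] = 10^-2.14 = 0.0072444
α₁ = 1/(1 + 0.064565 + 0.0072444) = 1/1.0718 = 0.9330; α₂ = α₁·K2/[H⁺] = 0.006759
α₁ + 2α₂ = 0.9465
CA = 0.9465 × 5.10 = 4.83 mmol/kg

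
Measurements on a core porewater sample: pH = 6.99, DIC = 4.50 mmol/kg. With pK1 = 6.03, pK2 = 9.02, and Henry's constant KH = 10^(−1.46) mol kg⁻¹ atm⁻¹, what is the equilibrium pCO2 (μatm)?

pCO2 = 1.27×10^4 μatm

α₀ = 1 / (1 + K1/[H⁺] + K1K2/[H⁺]²) = 1 / (1 + 10^+0.96 + 10^-1.07)
   = 1 / (1 + 9.1201 + 0.085114) = 1/10.205 = 0.09799
[CO2*] = α₀ × DIC = 0.09799 × 4.50 = 0.4410 mmol/kg
pCO2 = [CO2*]/KH = 4.410×10^-4 / 3.467×10^-2 = 1.27×10^4 μatm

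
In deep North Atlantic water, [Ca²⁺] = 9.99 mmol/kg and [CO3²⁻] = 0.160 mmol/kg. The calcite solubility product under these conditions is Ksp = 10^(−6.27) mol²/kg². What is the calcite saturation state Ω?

Ω = 2.98

Ksp = 10^(−6.27) = 5.370×10^-7
Ω = [Ca²⁺][CO3²⁻]/Ksp = (9.99×10^-3)(0.160×10^-3) / 5.370×10^-7 = 2.98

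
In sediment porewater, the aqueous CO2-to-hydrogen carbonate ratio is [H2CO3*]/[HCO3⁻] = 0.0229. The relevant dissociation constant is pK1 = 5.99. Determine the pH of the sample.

pH = 7.63

From K1 = [H⁺][HCO3⁻]/[H2CO3*]:  pH = pK1 − log₁₀([H2CO3*]/[HCO3⁻])
log₁₀(0.0229) = -1.640
pH = 5.99 − (-1.640) = 7.63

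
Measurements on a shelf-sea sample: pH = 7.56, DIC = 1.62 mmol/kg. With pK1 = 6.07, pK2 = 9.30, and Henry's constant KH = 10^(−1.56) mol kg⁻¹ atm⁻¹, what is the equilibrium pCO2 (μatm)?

α₀ = 1 / (1 + K1/[H⁺] + K1K2/[H⁺]²) = 1 / (1 + 10^+1.49 + 10^-0.25)
   = 1 / (1 + 30.903 + 0.56234) = 1/32.465 = 0.03080
[CO2*] = α₀ × DIC = 0.03080 × 1.62 = 0.04990 mmol/kg
pCO2 = [CO2*]/KH = 4.990×10^-5 / 2.754×10^-2 = 1810 μatm

pCO2 = 1810 μatm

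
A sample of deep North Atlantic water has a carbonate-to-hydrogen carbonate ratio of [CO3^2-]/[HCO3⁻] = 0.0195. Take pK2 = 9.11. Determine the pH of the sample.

From K2 = [H⁺][CO3^2-]/[HCO3⁻]:  pH = pK2 + log₁₀([CO3^2-]/[HCO3⁻])
log₁₀(0.0195) = -1.710
pH = 9.11 + (-1.710) = 7.40

pH = 7.40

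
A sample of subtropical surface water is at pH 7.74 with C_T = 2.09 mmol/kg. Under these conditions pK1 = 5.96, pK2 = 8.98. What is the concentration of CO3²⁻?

α₂ = 1 / (1 + [H⁺]/K2 + [H⁺]²/(K1K2)) = 1 / (1 + 10^+1.24 + 10^-0.54)
   = 1 / (1 + 17.378 + 0.28840) = 1/18.666 = 0.05357
[CO3²⁻] = α₂ × DIC = 0.05357 × 2.09 = 0.112 mmol/kg

[CO3²⁻] = 0.112 mmol/kg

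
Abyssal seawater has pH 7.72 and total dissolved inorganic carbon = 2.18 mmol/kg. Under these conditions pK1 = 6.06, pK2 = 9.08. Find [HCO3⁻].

α₁ = 1 / (1 + [H⁺]/K1 + K2/[H⁺]) = 1 / (1 + 10^-1.66 + 10^-1.36)
   = 1 / (1 + 0.021878 + 0.043652) = 1/1.0655 = 0.9385
[HCO3⁻] = α₁ × DIC = 0.9385 × 2.18 = 2.05 mmol/kg

[HCO3⁻] = 2.05 mmol/kg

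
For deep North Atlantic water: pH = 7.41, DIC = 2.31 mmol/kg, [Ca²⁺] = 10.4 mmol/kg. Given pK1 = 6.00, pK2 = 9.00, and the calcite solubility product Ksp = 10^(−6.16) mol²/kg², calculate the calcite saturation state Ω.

α₂ = 1 / (1 + [H⁺]/K2 + [H⁺]²/(K1K2)) = 1 / (1 + 10^+1.59 + 10^+0.18)
   = 1 / (1 + 38.905 + 1.5136) = 1/41.418 = 0.02414
[CO3²⁻] = α₂ × DIC = 0.02414 × 2.31 = 0.05577 mmol/kg
Ksp = 10^(−6.16) = 6.918×10^-7
Ω = [Ca²⁺][CO3²⁻]/Ksp = (10.4×10^-3)(5.577×10^-5) / 6.918×10^-7 = 0.838

Ω = 0.838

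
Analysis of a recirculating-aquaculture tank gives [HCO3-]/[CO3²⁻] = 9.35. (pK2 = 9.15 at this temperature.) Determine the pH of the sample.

pH = 8.18

From K2 = [H⁺][CO3²⁻]/[HCO3-]:  pH = pK2 − log₁₀([HCO3-]/[CO3²⁻])
log₁₀(9.35) = +0.971
pH = 9.15 − (+0.971) = 8.18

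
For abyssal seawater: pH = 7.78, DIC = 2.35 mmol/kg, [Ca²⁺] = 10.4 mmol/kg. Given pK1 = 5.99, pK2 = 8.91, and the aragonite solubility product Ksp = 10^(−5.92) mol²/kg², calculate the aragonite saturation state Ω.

α₂ = 1 / (1 + [H⁺]/K2 + [H⁺]²/(K1K2)) = 1 / (1 + 10^+1.13 + 10^-0.66)
   = 1 / (1 + 13.490 + 0.21878) = 1/14.708 = 0.06799
[CO3²⁻] = α₂ × DIC = 0.06799 × 2.35 = 0.1598 mmol/kg
Ksp = 10^(−5.92) = 1.202×10^-6
Ω = [Ca²⁺][CO3²⁻]/Ksp = (10.4×10^-3)(1.598×10^-4) / 1.202×10^-6 = 1.38

Ω = 1.38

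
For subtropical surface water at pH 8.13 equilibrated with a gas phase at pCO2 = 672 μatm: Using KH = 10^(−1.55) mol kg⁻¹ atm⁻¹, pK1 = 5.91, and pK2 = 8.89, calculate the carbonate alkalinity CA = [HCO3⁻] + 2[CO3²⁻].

[CO2*] = KH · pCO2 = 10^(−1.55) × 672×10^-6 = 1.894×10^-5 mol/kg
α₀ = 1/(1 + K1/[H⁺] + K1K2/[H⁺]²) = 1/(1 + 10^+2.22 + 10^+1.46) = 0.005107
DIC = [CO2*]/α₀ = 1.894×10^-5 / 0.005107 = 3.708 mmol/kg
CA = (α₁ + 2α₂)·DIC = (0.8476 + 2×0.1473) × 3.708 = 4.24 mmol/kg

CA = 4.24 mmol/kg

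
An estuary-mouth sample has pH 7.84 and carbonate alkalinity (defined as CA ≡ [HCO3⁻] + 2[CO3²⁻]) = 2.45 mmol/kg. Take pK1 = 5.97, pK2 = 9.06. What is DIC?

DIC = 2.35 mmol/kg

CA = [HCO3⁻] + 2[CO3²⁻] = (α₁ + 2α₂)·DIC
At pH 7.84: [H⁺]/K1 = 10^-1.87 = 0.013490, K2/[H⁺] = 10^-1.22 = 0.060256
α₁ = 1/(1 + 0.013490 + 0.060256) = 1/1.0737 = 0.9313; α₂ = α₁·K2/[H⁺] = 0.05612
α₁ + 2α₂ = 1.0436
DIC = CA / (α₁ + 2α₂) = 2.45 / 1.0436 = 2.35 mmol/kg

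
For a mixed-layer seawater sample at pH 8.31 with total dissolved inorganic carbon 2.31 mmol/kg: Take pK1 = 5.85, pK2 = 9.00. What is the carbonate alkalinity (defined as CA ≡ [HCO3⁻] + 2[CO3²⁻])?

CA = [HCO3⁻] + 2[CO3²⁻] = (α₁ + 2α₂)·DIC
At pH 8.31: [H⁺]/K1 = 10^-2.46 = 0.0034674, K2/[H⁺] = 10^-0.69 = 0.20417
α₁ = 1/(1 + 0.0034674 + 0.20417) = 1/1.2076 = 0.8281; α₂ = α₁·K2/[H⁺] = 0.1691
α₁ + 2α₂ = 1.1662
CA = 1.1662 × 2.31 = 2.69 mmol/kg

CA = 2.69 mmol/kg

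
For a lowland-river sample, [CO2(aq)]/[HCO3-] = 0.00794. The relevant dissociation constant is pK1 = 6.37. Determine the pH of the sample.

From K1 = [H⁺][HCO3-]/[CO2(aq)]:  pH = pK1 − log₁₀([CO2(aq)]/[HCO3-])
log₁₀(0.00794) = -2.100
pH = 6.37 − (-2.100) = 8.47

pH = 8.47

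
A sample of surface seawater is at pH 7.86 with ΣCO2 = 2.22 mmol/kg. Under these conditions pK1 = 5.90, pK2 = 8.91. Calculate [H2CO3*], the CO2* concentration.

α₀ = 1 / (1 + K1/[H⁺] + K1K2/[H⁺]²) = 1 / (1 + 10^+1.96 + 10^+0.91)
   = 1 / (1 + 91.201 + 8.1283) = 1/100.33 = 0.009967
[CO2*] = α₀ × DIC = 0.009967 × 2.22 = 0.0221 mmol/kg

[CO2*] = 0.0221 mmol/kg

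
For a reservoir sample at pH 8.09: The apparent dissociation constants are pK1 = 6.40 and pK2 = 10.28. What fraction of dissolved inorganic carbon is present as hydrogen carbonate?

α₁ = 0.974

α₁ = 1 / (1 + [H⁺]/K1 + K2/[H⁺]) = 1 / (1 + 10^-1.69 + 10^-2.19)
   = 1 / (1 + 0.020417 + 0.0064565) = 1/1.0269 = 0.9738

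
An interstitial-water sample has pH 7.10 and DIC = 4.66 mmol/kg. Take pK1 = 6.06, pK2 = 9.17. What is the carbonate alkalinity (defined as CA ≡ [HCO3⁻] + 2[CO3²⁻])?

CA = 4.31 mmol/kg

CA = [HCO3⁻] + 2[CO3²⁻] = (α₁ + 2α₂)·DIC
At pH 7.10: [H⁺]/K1 = 10^-1.04 = 0.091201, K2/[H⁺] = 10^-2.07 = 0.0085114
α₁ = 1/(1 + 0.091201 + 0.0085114) = 1/1.0997 = 0.9093; α₂ = α₁·K2/[H⁺] = 0.007740
α₁ + 2α₂ = 0.9248
CA = 0.9248 × 4.66 = 4.31 mmol/kg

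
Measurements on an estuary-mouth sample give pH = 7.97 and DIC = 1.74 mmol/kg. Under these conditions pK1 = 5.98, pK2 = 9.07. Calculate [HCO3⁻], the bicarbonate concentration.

α₁ = 1 / (1 + [H⁺]/K1 + K2/[H⁺]) = 1 / (1 + 10^-1.99 + 10^-1.10)
   = 1 / (1 + 0.010233 + 0.079433) = 1/1.0897 = 0.9177
[HCO3⁻] = α₁ × DIC = 0.9177 × 1.74 = 1.60 mmol/kg

[HCO3⁻] = 1.60 mmol/kg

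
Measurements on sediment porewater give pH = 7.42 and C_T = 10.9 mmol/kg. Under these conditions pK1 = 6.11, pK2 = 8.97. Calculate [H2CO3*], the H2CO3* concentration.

[CO2*] = 0.496 mmol/kg

α₀ = 1 / (1 + K1/[H⁺] + K1K2/[H⁺]²) = 1 / (1 + 10^+1.31 + 10^-0.24)
   = 1 / (1 + 20.417 + 0.57544) = 1/21.993 = 0.04547
[CO2*] = α₀ × DIC = 0.04547 × 10.9 = 0.496 mmol/kg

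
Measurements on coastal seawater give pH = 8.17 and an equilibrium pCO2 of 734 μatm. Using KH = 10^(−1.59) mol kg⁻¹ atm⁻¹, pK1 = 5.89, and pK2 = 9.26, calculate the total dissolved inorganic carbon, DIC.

DIC = 3.91 mmol/kg

[CO2*] = KH · pCO2 = 10^(−1.59) × 734×10^-6 = 1.887×10^-5 mol/kg
α₀ = 1/(1 + K1/[H⁺] + K1K2/[H⁺]²) = 1/(1 + 10^+2.28 + 10^+1.19) = 0.004830
DIC = [CO2*]/α₀ = 1.887×10^-5 / 0.004830 = 3.91 mmol/kg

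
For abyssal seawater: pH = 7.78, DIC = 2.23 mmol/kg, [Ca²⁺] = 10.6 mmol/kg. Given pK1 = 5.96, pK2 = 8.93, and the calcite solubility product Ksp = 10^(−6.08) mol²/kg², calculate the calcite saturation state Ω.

Ω = 1.85

α₂ = 1 / (1 + [H⁺]/K2 + [H⁺]²/(K1K2)) = 1 / (1 + 10^+1.15 + 10^-0.67)
   = 1 / (1 + 14.125 + 0.21380) = 1/15.339 = 0.06519
[CO3²⁻] = α₂ × DIC = 0.06519 × 2.23 = 0.1454 mmol/kg
Ksp = 10^(−6.08) = 8.318×10^-7
Ω = [Ca²⁺][CO3²⁻]/Ksp = (10.6×10^-3)(1.454×10^-4) / 8.318×10^-7 = 1.85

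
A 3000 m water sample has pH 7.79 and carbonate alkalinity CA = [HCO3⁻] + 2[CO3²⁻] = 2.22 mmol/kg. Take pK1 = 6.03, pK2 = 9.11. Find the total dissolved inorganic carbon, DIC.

DIC = 2.16 mmol/kg

CA = [HCO3⁻] + 2[CO3²⁻] = (α₁ + 2α₂)·DIC
At pH 7.79: [H⁺]/K1 = 10^-1.76 = 0.017378, K2/[H⁺] = 10^-1.32 = 0.047863
α₁ = 1/(1 + 0.017378 + 0.047863) = 1/1.0652 = 0.9388; α₂ = α₁·K2/[H⁺] = 0.04493
α₁ + 2α₂ = 1.0286
DIC = CA / (α₁ + 2α₂) = 2.22 / 1.0286 = 2.16 mmol/kg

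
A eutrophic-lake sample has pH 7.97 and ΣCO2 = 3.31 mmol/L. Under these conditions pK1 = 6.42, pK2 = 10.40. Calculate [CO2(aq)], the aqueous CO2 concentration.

α₀ = 1 / (1 + K1/[H⁺] + K1K2/[H⁺]²) = 1 / (1 + 10^+1.55 + 10^-0.88)
   = 1 / (1 + 35.481 + 0.13183) = 1/36.613 = 0.02731
[CO2*] = α₀ × DIC = 0.02731 × 3.31 = 0.0904 mmol/L

[CO2*] = 0.0904 mmol/L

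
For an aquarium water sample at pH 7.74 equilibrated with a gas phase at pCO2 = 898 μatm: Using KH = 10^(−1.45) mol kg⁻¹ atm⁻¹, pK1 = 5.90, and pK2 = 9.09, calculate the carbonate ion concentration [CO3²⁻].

[CO2*] = KH · pCO2 = 10^(−1.45) × 898×10^-6 = 3.186×10^-5 mol/kg
α₀ = 1/(1 + K1/[H⁺] + K1K2/[H⁺]²) = 1/(1 + 10^+1.84 + 10^+0.49) = 0.01365
DIC = [CO2*]/α₀ = 3.186×10^-5 / 0.01365 = 2.335 mmol/kg
[CO3²⁻] = α₂·DIC; α₂ = 0.04217, so [CO3²⁻] = 0.04217 × 2.335 = 0.0985 mmol/kg

[CO3²⁻] = 0.0985 mmol/kg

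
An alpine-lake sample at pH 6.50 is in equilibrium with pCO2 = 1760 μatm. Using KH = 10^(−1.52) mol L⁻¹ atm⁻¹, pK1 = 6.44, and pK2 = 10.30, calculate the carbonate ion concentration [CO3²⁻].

[CO2*] = KH · pCO2 = 10^(−1.52) × 1760×10^-6 = 5.315×10^-5 mol/L
α₀ = 1/(1 + K1/[H⁺] + K1K2/[H⁺]²) = 1/(1 + 10^+0.06 + 10^-3.74) = 0.4655
DIC = [CO2*]/α₀ = 5.315×10^-5 / 0.4655 = 0.1142 mmol/L
[CO3²⁻] = α₂·DIC; α₂ = 8.470×10^-5, so [CO3²⁻] = 8.470×10^-5 × 0.1142 = 9.67×10^-6 mmol/L = 0.00967 μmol/L

[CO3²⁻] = 0.00967 μmol/L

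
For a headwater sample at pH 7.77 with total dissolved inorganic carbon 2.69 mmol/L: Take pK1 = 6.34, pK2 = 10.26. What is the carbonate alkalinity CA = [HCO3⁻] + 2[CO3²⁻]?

CA = 2.60 mmol/L

CA = [HCO3⁻] + 2[CO3²⁻] = (α₁ + 2α₂)·DIC
At pH 7.77: [H⁺]/K1 = 10^-1.43 = 0.037154, K2/[H⁺] = 10^-2.49 = 0.0032359
α₁ = 1/(1 + 0.037154 + 0.0032359) = 1/1.0404 = 0.9612; α₂ = α₁·K2/[H⁺] = 0.003110
α₁ + 2α₂ = 0.9674
CA = 0.9674 × 2.69 = 2.60 mmol/L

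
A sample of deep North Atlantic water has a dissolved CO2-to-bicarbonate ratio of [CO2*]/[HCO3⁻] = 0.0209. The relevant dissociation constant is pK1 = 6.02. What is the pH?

From K1 = [H⁺][HCO3⁻]/[CO2*]:  pH = pK1 − log₁₀([CO2*]/[HCO3⁻])
log₁₀(0.0209) = -1.680
pH = 6.02 − (-1.680) = 7.70

pH = 7.70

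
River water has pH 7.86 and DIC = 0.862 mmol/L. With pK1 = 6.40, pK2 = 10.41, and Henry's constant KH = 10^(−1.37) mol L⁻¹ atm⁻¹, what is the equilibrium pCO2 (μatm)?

pCO2 = 675 μatm

α₀ = 1 / (1 + K1/[H⁺] + K1K2/[H⁺]²) = 1 / (1 + 10^+1.46 + 10^-1.09)
   = 1 / (1 + 28.840 + 0.081283) = 1/29.922 = 0.03342
[CO2*] = α₀ × DIC = 0.03342 × 0.862 = 0.02881 mmol/L
pCO2 = [CO2*]/KH = 2.881×10^-5 / 4.266×10^-2 = 675 μatm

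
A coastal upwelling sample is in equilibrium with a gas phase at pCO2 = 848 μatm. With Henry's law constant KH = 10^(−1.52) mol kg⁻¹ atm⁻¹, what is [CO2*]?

KH = 10^(−1.52) = 3.020×10^-2 mol kg⁻¹ atm⁻¹
[CO2*] = KH · pCO2 = 3.020×10^-2 × 848×10^-6 atm = 2.56×10^-5 mol/kg

[CO2*] = 25.6 μmol/kg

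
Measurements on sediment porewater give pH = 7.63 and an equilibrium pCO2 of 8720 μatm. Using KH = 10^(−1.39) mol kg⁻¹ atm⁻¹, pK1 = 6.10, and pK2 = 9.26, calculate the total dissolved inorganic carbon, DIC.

[CO2*] = KH · pCO2 = 10^(−1.39) × 8720×10^-6 = 3.552×10^-4 mol/kg
α₀ = 1/(1 + K1/[H⁺] + K1K2/[H⁺]²) = 1/(1 + 10^+1.53 + 10^-0.10) = 0.02803
DIC = [CO2*]/α₀ = 3.552×10^-4 / 0.02803 = 12.7 mmol/kg

DIC = 12.7 mmol/kg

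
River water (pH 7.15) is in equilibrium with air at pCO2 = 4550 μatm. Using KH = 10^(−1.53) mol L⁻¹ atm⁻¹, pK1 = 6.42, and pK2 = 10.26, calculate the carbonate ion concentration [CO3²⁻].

[CO2*] = KH · pCO2 = 10^(−1.53) × 4550×10^-6 = 1.343×10^-4 mol/L
α₀ = 1/(1 + K1/[H⁺] + K1K2/[H⁺]²) = 1/(1 + 10^+0.73 + 10^-2.38) = 0.1569
DIC = [CO2*]/α₀ = 1.343×10^-4 / 0.1569 = 0.8560 mmol/L
[CO3²⁻] = α₂·DIC; α₂ = 0.0006540, so [CO3²⁻] = 0.0006540 × 0.8560 = 0.000560 mmol/L = 0.560 μmol/L

[CO3²⁻] = 0.560 μmol/L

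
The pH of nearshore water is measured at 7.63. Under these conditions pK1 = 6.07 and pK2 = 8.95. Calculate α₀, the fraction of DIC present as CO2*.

α₀ = 1 / (1 + K1/[H⁺] + K1K2/[H⁺]²) = 1 / (1 + 10^+1.56 + 10^+0.24)
   = 1 / (1 + 36.308 + 1.7378) = 1/39.046 = 0.02561

α₀ = 0.0256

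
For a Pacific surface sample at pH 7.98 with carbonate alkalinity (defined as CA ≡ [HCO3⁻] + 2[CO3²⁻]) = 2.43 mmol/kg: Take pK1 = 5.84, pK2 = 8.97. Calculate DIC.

DIC = 2.24 mmol/kg

CA = [HCO3⁻] + 2[CO3²⁻] = (α₁ + 2α₂)·DIC
At pH 7.98: [H⁺]/K1 = 10^-2.14 = 0.0072444, K2/[H⁺] = 10^-0.99 = 0.10233
α₁ = 1/(1 + 0.0072444 + 0.10233) = 1/1.1096 = 0.9012; α₂ = α₁·K2/[H⁺] = 0.09222
α₁ + 2α₂ = 1.0857
DIC = CA / (α₁ + 2α₂) = 2.43 / 1.0857 = 2.24 mmol/kg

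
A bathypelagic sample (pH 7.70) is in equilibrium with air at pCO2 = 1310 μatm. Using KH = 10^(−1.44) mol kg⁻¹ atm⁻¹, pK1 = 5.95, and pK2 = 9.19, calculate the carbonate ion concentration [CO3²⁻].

[CO2*] = KH · pCO2 = 10^(−1.44) × 1310×10^-6 = 4.756×10^-5 mol/kg
α₀ = 1/(1 + K1/[H⁺] + K1K2/[H⁺]²) = 1/(1 + 10^+1.75 + 10^+0.26) = 0.01693
DIC = [CO2*]/α₀ = 4.756×10^-5 / 0.01693 = 2.809 mmol/kg
[CO3²⁻] = α₂·DIC; α₂ = 0.03081, so [CO3²⁻] = 0.03081 × 2.809 = 0.0866 mmol/kg

[CO3²⁻] = 0.0866 mmol/kg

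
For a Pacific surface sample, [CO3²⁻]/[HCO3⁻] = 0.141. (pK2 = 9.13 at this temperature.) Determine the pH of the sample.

From K2 = [H⁺][CO3²⁻]/[HCO3⁻]:  pH = pK2 + log₁₀([CO3²⁻]/[HCO3⁻])
log₁₀(0.141) = -0.851
pH = 9.13 + (-0.851) = 8.28

pH = 8.28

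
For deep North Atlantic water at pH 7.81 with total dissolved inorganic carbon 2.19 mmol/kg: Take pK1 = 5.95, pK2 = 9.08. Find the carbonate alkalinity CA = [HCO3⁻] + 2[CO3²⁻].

CA = 2.27 mmol/kg

CA = [HCO3⁻] + 2[CO3²⁻] = (α₁ + 2α₂)·DIC
At pH 7.81: [H⁺]/K1 = 10^-1.86 = 0.013804, K2/[H⁺] = 10^-1.27 = 0.053703
α₁ = 1/(1 + 0.013804 + 0.053703) = 1/1.0675 = 0.9368; α₂ = α₁·K2/[H⁺] = 0.05031
α₁ + 2α₂ = 1.0374
CA = 1.0374 × 2.19 = 2.27 mmol/kg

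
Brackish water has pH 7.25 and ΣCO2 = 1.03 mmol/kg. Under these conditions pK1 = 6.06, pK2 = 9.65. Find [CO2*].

α₀ = 1 / (1 + K1/[H⁺] + K1K2/[H⁺]²) = 1 / (1 + 10^+1.19 + 10^-1.21)
   = 1 / (1 + 15.488 + 0.061660) = 1/16.550 = 0.06042
[CO2*] = α₀ × DIC = 0.06042 × 1.03 = 0.0622 mmol/kg

[CO2*] = 0.0622 mmol/kg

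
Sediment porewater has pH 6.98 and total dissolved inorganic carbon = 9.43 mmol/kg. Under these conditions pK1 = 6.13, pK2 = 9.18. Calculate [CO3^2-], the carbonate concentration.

α₂ = 1 / (1 + [H⁺]/K2 + [H⁺]²/(K1K2)) = 1 / (1 + 10^+2.20 + 10^+1.35)
   = 1 / (1 + 158.49 + 22.387) = 1/181.88 = 0.005498
[CO3²⁻] = α₂ × DIC = 0.005498 × 9.43 = 0.0518 mmol/kg

[CO3²⁻] = 0.0518 mmol/kg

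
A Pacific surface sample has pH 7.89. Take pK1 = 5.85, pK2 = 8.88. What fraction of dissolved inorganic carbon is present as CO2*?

α₀ = 1 / (1 + K1/[H⁺] + K1K2/[H⁺]²) = 1 / (1 + 10^+2.04 + 10^+1.05)
   = 1 / (1 + 109.65 + 11.220) = 1/121.87 = 0.008206

α₀ = 0.00821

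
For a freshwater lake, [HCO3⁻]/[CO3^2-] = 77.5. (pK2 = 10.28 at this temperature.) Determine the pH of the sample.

pH = 8.39

From K2 = [H⁺][CO3^2-]/[HCO3⁻]:  pH = pK2 − log₁₀([HCO3⁻]/[CO3^2-])
log₁₀(77.5) = +1.889
pH = 10.28 − (+1.889) = 8.39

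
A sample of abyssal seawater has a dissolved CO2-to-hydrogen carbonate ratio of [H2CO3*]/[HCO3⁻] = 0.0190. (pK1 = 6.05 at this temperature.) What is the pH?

From K1 = [H⁺][HCO3⁻]/[H2CO3*]:  pH = pK1 − log₁₀([H2CO3*]/[HCO3⁻])
log₁₀(0.0190) = -1.721
pH = 6.05 − (-1.721) = 7.77

pH = 7.77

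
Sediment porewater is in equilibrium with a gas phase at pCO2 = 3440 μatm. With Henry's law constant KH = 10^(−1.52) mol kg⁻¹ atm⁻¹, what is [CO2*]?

KH = 10^(−1.52) = 3.020×10^-2 mol kg⁻¹ atm⁻¹
[CO2*] = KH · pCO2 = 3.020×10^-2 × 3440×10^-6 atm = 1.04×10^-4 mol/kg

[CO2*] = 104 μmol/kg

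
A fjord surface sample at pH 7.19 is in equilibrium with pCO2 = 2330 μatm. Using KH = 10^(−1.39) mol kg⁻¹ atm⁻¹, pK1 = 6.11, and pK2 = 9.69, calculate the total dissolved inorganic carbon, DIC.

DIC = 1.24 mmol/kg

[CO2*] = KH · pCO2 = 10^(−1.39) × 2330×10^-6 = 9.492×10^-5 mol/kg
α₀ = 1/(1 + K1/[H⁺] + K1K2/[H⁺]²) = 1/(1 + 10^+1.08 + 10^-1.42) = 0.07657
DIC = [CO2*]/α₀ = 9.492×10^-5 / 0.07657 = 1.24 mmol/kg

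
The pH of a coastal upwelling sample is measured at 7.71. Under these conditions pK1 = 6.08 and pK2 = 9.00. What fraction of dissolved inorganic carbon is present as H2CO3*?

α₀ = 0.0218

α₀ = 1 / (1 + K1/[H⁺] + K1K2/[H⁺]²) = 1 / (1 + 10^+1.63 + 10^+0.34)
   = 1 / (1 + 42.658 + 2.1878) = 1/45.846 = 0.02181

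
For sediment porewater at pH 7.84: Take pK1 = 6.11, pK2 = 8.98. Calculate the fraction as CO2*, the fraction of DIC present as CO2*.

α₀ = 0.0171

α₀ = 1 / (1 + K1/[H⁺] + K1K2/[H⁺]²) = 1 / (1 + 10^+1.73 + 10^+0.59)
   = 1 / (1 + 53.703 + 3.8905) = 1/58.594 = 0.01707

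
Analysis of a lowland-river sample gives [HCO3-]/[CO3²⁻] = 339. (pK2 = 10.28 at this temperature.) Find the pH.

From K2 = [H⁺][CO3²⁻]/[HCO3-]:  pH = pK2 − log₁₀([HCO3-]/[CO3²⁻])
log₁₀(339) = +2.530
pH = 10.28 − (+2.530) = 7.75

pH = 7.75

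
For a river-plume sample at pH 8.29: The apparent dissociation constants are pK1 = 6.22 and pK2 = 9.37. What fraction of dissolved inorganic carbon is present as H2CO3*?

α₀ = 1 / (1 + K1/[H⁺] + K1K2/[H⁺]²) = 1 / (1 + 10^+2.07 + 10^+0.99)
   = 1 / (1 + 117.49 + 9.7724) = 1/128.26 = 0.007797

α₀ = 0.00780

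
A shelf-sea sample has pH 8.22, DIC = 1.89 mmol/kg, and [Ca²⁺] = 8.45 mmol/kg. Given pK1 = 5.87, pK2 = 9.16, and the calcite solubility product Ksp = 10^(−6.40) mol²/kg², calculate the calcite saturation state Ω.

Ω = 4.12

α₂ = 1 / (1 + [H⁺]/K2 + [H⁺]²/(K1K2)) = 1 / (1 + 10^+0.94 + 10^-1.41)
   = 1 / (1 + 8.7096 + 0.038905) = 1/9.7485 = 0.1026
[CO3²⁻] = α₂ × DIC = 0.1026 × 1.89 = 0.1939 mmol/kg
Ksp = 10^(−6.40) = 3.981×10^-7
Ω = [Ca²⁺][CO3²⁻]/Ksp = (8.45×10^-3)(1.939×10^-4) / 3.981×10^-7 = 4.12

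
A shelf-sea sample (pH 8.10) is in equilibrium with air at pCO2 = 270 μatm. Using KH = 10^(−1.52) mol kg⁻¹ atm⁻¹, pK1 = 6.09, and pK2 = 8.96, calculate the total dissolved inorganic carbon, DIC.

[CO2*] = KH · pCO2 = 10^(−1.52) × 270×10^-6 = 8.154×10^-6 mol/kg
α₀ = 1/(1 + K1/[H⁺] + K1K2/[H⁺]²) = 1/(1 + 10^+2.01 + 10^+1.15) = 0.008514
DIC = [CO2*]/α₀ = 8.154×10^-6 / 0.008514 = 0.958 mmol/kg

DIC = 0.958 mmol/kg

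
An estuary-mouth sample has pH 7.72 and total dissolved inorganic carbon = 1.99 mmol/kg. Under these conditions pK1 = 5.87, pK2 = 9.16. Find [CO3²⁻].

α₂ = 1 / (1 + [H⁺]/K2 + [H⁺]²/(K1K2)) = 1 / (1 + 10^+1.44 + 10^-0.41)
   = 1 / (1 + 27.542 + 0.38905) = 1/28.931 = 0.03456
[CO3²⁻] = α₂ × DIC = 0.03456 × 1.99 = 0.0688 mmol/kg

[CO3²⁻] = 0.0688 mmol/kg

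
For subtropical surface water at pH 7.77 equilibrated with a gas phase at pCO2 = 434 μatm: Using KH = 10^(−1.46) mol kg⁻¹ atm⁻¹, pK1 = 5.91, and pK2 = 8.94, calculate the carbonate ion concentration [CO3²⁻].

[CO3²⁻] = 0.0737 mmol/kg

[CO2*] = KH · pCO2 = 10^(−1.46) × 434×10^-6 = 1.505×10^-5 mol/kg
α₀ = 1/(1 + K1/[H⁺] + K1K2/[H⁺]²) = 1/(1 + 10^+1.86 + 10^+0.69) = 0.01276
DIC = [CO2*]/α₀ = 1.505×10^-5 / 0.01276 = 1.179 mmol/kg
[CO3²⁻] = α₂·DIC; α₂ = 0.06252, so [CO3²⁻] = 0.06252 × 1.179 = 0.0737 mmol/kg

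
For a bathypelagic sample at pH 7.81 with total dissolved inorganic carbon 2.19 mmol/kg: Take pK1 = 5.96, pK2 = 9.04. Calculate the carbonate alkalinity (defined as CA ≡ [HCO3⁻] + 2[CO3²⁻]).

CA = 2.28 mmol/kg

CA = [HCO3⁻] + 2[CO3²⁻] = (α₁ + 2α₂)·DIC
At pH 7.81: [H⁺]/K1 = 10^-1.85 = 0.014125, K2/[H⁺] = 10^-1.23 = 0.058884
α₁ = 1/(1 + 0.014125 + 0.058884) = 1/1.0730 = 0.9320; α₂ = α₁·K2/[H⁺] = 0.05488
α₁ + 2α₂ = 1.0417
CA = 1.0417 × 2.19 = 2.28 mmol/kg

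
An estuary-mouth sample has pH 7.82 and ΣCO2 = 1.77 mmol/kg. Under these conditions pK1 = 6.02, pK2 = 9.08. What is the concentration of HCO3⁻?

[HCO3⁻] = 1.65 mmol/kg

α₁ = 1 / (1 + [H⁺]/K1 + K2/[H⁺]) = 1 / (1 + 10^-1.80 + 10^-1.26)
   = 1 / (1 + 0.015849 + 0.054954) = 1/1.0708 = 0.9339
[HCO3⁻] = α₁ × DIC = 0.9339 × 1.77 = 1.65 mmol/kg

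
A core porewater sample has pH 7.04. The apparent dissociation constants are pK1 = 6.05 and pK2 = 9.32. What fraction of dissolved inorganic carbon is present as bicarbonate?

α₁ = 0.903

α₁ = 1 / (1 + [H⁺]/K1 + K2/[H⁺]) = 1 / (1 + 10^-0.99 + 10^-2.28)
   = 1 / (1 + 0.10233 + 0.0052481) = 1/1.1076 = 0.9029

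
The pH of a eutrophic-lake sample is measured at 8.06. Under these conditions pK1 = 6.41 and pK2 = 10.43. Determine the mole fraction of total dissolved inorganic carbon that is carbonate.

α₂ = 1 / (1 + [H⁺]/K2 + [H⁺]²/(K1K2)) = 1 / (1 + 10^+2.37 + 10^+0.72)
   = 1 / (1 + 234.42 + 5.2481) = 1/240.67 = 0.004155

α₂ = 0.00416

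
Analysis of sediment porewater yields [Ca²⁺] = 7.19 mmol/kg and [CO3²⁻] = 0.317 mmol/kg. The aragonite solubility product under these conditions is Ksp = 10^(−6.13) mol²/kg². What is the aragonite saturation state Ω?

Ω = 3.07

Ksp = 10^(−6.13) = 7.413×10^-7
Ω = [Ca²⁺][CO3²⁻]/Ksp = (7.19×10^-3)(0.317×10^-3) / 7.413×10^-7 = 3.07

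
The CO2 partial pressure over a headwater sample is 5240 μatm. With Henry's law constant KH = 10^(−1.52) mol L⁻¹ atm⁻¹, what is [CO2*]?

[CO2*] = 158 μmol/L

KH = 10^(−1.52) = 3.020×10^-2 mol L⁻¹ atm⁻¹
[CO2*] = KH · pCO2 = 3.020×10^-2 × 5240×10^-6 atm = 1.58×10^-4 mol/L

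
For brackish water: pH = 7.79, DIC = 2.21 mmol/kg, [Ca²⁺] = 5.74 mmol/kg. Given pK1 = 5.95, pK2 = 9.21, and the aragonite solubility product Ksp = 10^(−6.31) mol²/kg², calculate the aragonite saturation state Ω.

Ω = 0.936

α₂ = 1 / (1 + [H⁺]/K2 + [H⁺]²/(K1K2)) = 1 / (1 + 10^+1.42 + 10^-0.42)
   = 1 / (1 + 26.303 + 0.38019) = 1/27.683 = 0.03612
[CO3²⁻] = α₂ × DIC = 0.03612 × 2.21 = 0.07983 mmol/kg
Ksp = 10^(−6.31) = 4.898×10^-7
Ω = [Ca²⁺][CO3²⁻]/Ksp = (5.74×10^-3)(7.983×10^-5) / 4.898×10^-7 = 0.936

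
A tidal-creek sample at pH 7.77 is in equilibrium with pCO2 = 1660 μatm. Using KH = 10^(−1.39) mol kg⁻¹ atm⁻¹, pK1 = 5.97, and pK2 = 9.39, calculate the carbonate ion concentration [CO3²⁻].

[CO2*] = KH · pCO2 = 10^(−1.39) × 1660×10^-6 = 6.763×10^-5 mol/kg
α₀ = 1/(1 + K1/[H⁺] + K1K2/[H⁺]²) = 1/(1 + 10^+1.80 + 10^+0.18) = 0.01524
DIC = [CO2*]/α₀ = 6.763×10^-5 / 0.01524 = 4.437 mmol/kg
[CO3²⁻] = α₂·DIC; α₂ = 0.02307, so [CO3²⁻] = 0.02307 × 4.437 = 0.102 mmol/kg

[CO3²⁻] = 0.102 mmol/kg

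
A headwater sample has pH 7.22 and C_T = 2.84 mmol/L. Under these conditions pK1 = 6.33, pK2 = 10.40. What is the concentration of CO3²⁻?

α₂ = 1 / (1 + [H⁺]/K2 + [H⁺]²/(K1K2)) = 1 / (1 + 10^+3.18 + 10^+2.29)
   = 1 / (1 + 1513.6 + 194.98) = 1/1709.5 = 0.0005850
[CO3²⁻] = α₂ × DIC = 0.0005850 × 2.84 = 0.00166 mmol/L = 1.66 μmol/L

[CO3²⁻] = 1.66 μmol/L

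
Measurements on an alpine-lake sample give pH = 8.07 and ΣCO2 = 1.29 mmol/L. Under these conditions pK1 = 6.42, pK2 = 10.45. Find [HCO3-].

α₁ = 1 / (1 + [H⁺]/K1 + K2/[H⁺]) = 1 / (1 + 10^-1.65 + 10^-2.38)
   = 1 / (1 + 0.022387 + 0.0041687) = 1/1.0266 = 0.9741
[HCO3⁻] = α₁ × DIC = 0.9741 × 1.29 = 1.26 mmol/L

[HCO3⁻] = 1.26 mmol/L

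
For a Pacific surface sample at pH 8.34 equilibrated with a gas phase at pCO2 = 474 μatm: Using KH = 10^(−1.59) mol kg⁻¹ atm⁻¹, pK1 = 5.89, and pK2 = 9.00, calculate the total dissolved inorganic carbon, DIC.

[CO2*] = KH · pCO2 = 10^(−1.59) × 474×10^-6 = 1.218×10^-5 mol/kg
α₀ = 1/(1 + K1/[H⁺] + K1K2/[H⁺]²) = 1/(1 + 10^+2.45 + 10^+1.79) = 0.002903
DIC = [CO2*]/α₀ = 1.218×10^-5 / 0.002903 = 4.20 mmol/kg

DIC = 4.20 mmol/kg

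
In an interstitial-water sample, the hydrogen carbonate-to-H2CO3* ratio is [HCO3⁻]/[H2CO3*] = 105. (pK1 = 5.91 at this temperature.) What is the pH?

From K1 = [H⁺][HCO3⁻]/[H2CO3*]:  pH = pK1 + log₁₀([HCO3⁻]/[H2CO3*])
log₁₀(105) = +2.021
pH = 5.91 + (+2.021) = 7.93

pH = 7.93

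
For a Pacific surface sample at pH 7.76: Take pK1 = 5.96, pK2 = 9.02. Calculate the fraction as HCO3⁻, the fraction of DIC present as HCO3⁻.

α₁ = 1 / (1 + [H⁺]/K1 + K2/[H⁺]) = 1 / (1 + 10^-1.80 + 10^-1.26)
   = 1 / (1 + 0.015849 + 0.054954) = 1/1.0708 = 0.9339

α₁ = 0.934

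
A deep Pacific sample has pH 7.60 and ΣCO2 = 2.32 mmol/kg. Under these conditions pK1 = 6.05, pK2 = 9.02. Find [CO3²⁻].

[CO3²⁻] = 0.0827 mmol/kg

α₂ = 1 / (1 + [H⁺]/K2 + [H⁺]²/(K1K2)) = 1 / (1 + 10^+1.42 + 10^-0.13)
   = 1 / (1 + 26.303 + 0.74131) = 1/28.044 = 0.03566
[CO3²⁻] = α₂ × DIC = 0.03566 × 2.32 = 0.0827 mmol/kg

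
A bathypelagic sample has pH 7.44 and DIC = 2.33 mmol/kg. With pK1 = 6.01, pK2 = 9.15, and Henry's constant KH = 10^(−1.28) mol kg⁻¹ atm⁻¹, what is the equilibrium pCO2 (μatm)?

α₀ = 1 / (1 + K1/[H⁺] + K1K2/[H⁺]²) = 1 / (1 + 10^+1.43 + 10^-0.28)
   = 1 / (1 + 26.915 + 0.52481) = 1/28.440 = 0.03516
[CO2*] = α₀ × DIC = 0.03516 × 2.33 = 0.08193 mmol/kg
pCO2 = [CO2*]/KH = 8.193×10^-5 / 5.248×10^-2 = 1560 μatm

pCO2 = 1560 μatm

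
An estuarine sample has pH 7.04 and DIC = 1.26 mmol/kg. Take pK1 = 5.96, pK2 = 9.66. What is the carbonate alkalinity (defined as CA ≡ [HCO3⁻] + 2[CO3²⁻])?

CA = 1.17 mmol/kg

CA = [HCO3⁻] + 2[CO3²⁻] = (α₁ + 2α₂)·DIC
At pH 7.04: [H⁺]/K1 = 10^-1.08 = 0.083176, K2/[H⁺] = 10^-2.62 = 0.0023988
α₁ = 1/(1 + 0.083176 + 0.0023988) = 1/1.0856 = 0.9212; α₂ = α₁·K2/[H⁺] = 0.002210
α₁ + 2α₂ = 0.9256
CA = 0.9256 × 1.26 = 1.17 mmol/kg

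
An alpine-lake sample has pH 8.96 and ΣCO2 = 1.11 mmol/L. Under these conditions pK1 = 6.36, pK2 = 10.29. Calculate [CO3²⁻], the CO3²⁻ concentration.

[CO3²⁻] = 0.0495 mmol/L

α₂ = 1 / (1 + [H⁺]/K2 + [H⁺]²/(K1K2)) = 1 / (1 + 10^+1.33 + 10^-1.27)
   = 1 / (1 + 21.380 + 0.053703) = 1/22.433 = 0.04458
[CO3²⁻] = α₂ × DIC = 0.04458 × 1.11 = 0.0495 mmol/L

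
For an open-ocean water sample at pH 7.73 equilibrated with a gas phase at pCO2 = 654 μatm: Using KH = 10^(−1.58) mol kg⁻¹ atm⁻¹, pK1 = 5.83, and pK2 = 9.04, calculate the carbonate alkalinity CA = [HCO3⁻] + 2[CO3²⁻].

[CO2*] = KH · pCO2 = 10^(−1.58) × 654×10^-6 = 1.720×10^-5 mol/kg
α₀ = 1/(1 + K1/[H⁺] + K1K2/[H⁺]²) = 1/(1 + 10^+1.90 + 10^+0.59) = 0.01186
DIC = [CO2*]/α₀ = 1.720×10^-5 / 0.01186 = 1.451 mmol/kg
CA = (α₁ + 2α₂)·DIC = (0.9420 + 2×0.04614) × 1.451 = 1.50 mmol/kg

CA = 1.50 mmol/kg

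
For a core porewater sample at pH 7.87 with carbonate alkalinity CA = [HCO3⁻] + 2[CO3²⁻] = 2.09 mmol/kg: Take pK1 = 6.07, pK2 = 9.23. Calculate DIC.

DIC = 2.04 mmol/kg

CA = [HCO3⁻] + 2[CO3²⁻] = (α₁ + 2α₂)·DIC
At pH 7.87: [H⁺]/K1 = 10^-1.80 = 0.015849, K2/[H⁺] = 10^-1.36 = 0.043652
α₁ = 1/(1 + 0.015849 + 0.043652) = 1/1.0595 = 0.9438; α₂ = α₁·K2/[H⁺] = 0.04120
α₁ + 2α₂ = 1.0262
DIC = CA / (α₁ + 2α₂) = 2.09 / 1.0262 = 2.04 mmol/kg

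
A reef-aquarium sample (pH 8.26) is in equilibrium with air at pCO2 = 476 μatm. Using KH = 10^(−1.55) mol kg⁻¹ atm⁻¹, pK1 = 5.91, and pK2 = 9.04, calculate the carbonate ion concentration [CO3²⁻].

[CO3²⁻] = 0.498 mmol/kg

[CO2*] = KH · pCO2 = 10^(−1.55) × 476×10^-6 = 1.342×10^-5 mol/kg
α₀ = 1/(1 + K1/[H⁺] + K1K2/[H⁺]²) = 1/(1 + 10^+2.35 + 10^+1.57) = 0.003816
DIC = [CO2*]/α₀ = 1.342×10^-5 / 0.003816 = 3.515 mmol/kg
[CO3²⁻] = α₂·DIC; α₂ = 0.1418, so [CO3²⁻] = 0.1418 × 3.515 = 0.498 mmol/kg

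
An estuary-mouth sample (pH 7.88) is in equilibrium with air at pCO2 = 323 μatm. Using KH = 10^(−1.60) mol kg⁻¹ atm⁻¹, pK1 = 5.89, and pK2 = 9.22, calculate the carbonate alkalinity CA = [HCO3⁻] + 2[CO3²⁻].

[CO2*] = KH · pCO2 = 10^(−1.60) × 323×10^-6 = 8.113×10^-6 mol/kg
α₀ = 1/(1 + K1/[H⁺] + K1K2/[H⁺]²) = 1/(1 + 10^+1.99 + 10^+0.65) = 0.009691
DIC = [CO2*]/α₀ = 8.113×10^-6 / 0.009691 = 0.8372 mmol/kg
CA = (α₁ + 2α₂)·DIC = (0.9470 + 2×0.04329) × 0.8372 = 0.865 mmol/kg

CA = 0.865 mmol/kg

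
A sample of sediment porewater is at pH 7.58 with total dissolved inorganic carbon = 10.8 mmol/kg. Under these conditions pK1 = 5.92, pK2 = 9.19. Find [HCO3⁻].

α₁ = 1 / (1 + [H⁺]/K1 + K2/[H⁺]) = 1 / (1 + 10^-1.66 + 10^-1.61)
   = 1 / (1 + 0.021878 + 0.024547) = 1/1.0464 = 0.9556
[HCO3⁻] = α₁ × DIC = 0.9556 × 10.8 = 10.3 mmol/kg

[HCO3⁻] = 10.3 mmol/kg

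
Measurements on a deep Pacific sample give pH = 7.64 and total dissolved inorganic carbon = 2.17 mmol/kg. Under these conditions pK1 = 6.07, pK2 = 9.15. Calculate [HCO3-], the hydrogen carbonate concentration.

α₁ = 1 / (1 + [H⁺]/K1 + K2/[H⁺]) = 1 / (1 + 10^-1.57 + 10^-1.51)
   = 1 / (1 + 0.026915 + 0.030903) = 1/1.0578 = 0.9453
[HCO3⁻] = α₁ × DIC = 0.9453 × 2.17 = 2.05 mmol/kg

[HCO3⁻] = 2.05 mmol/kg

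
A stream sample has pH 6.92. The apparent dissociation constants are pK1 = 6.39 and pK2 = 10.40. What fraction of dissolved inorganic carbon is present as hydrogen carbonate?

α₁ = 1 / (1 + [H⁺]/K1 + K2/[H⁺]) = 1 / (1 + 10^-0.53 + 10^-3.48)
   = 1 / (1 + 0.29512 + 0.00033113) = 1/1.2955 = 0.7719

α₁ = 0.772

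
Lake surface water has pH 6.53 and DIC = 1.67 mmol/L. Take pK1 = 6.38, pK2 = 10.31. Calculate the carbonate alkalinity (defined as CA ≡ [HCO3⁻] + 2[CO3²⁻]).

CA = 0.978 mmol/L

CA = [HCO3⁻] + 2[CO3²⁻] = (α₁ + 2α₂)·DIC
At pH 6.53: [H⁺]/K1 = 10^-0.15 = 0.70795, K2/[H⁺] = 10^-3.78 = 0.00016596
α₁ = 1/(1 + 0.70795 + 0.00016596) = 1/1.7081 = 0.5854; α₂ = α₁·K2/[H⁺] = 9.716×10^-5
α₁ + 2α₂ = 0.5856
CA = 0.5856 × 1.67 = 0.978 mmol/L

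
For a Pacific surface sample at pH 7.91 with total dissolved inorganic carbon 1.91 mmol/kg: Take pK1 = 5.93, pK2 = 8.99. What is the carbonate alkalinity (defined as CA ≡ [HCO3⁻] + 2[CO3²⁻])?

CA = [HCO3⁻] + 2[CO3²⁻] = (α₁ + 2α₂)·DIC
At pH 7.91: [H⁺]/K1 = 10^-1.98 = 0.010471, K2/[H⁺] = 10^-1.08 = 0.083176
α₁ = 1/(1 + 0.010471 + 0.083176) = 1/1.0936 = 0.9144; α₂ = α₁·K2/[H⁺] = 0.07605
α₁ + 2α₂ = 1.0665
CA = 1.0665 × 1.91 = 2.04 mmol/kg

CA = 2.04 mmol/kg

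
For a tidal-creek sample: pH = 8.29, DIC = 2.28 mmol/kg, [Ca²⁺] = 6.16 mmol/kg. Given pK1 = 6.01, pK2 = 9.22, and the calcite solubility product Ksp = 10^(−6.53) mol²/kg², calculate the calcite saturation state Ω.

α₂ = 1 / (1 + [H⁺]/K2 + [H⁺]²/(K1K2)) = 1 / (1 + 10^+0.93 + 10^-1.35)
   = 1 / (1 + 8.5114 + 0.044668) = 1/9.5560 = 0.1046
[CO3²⁻] = α₂ × DIC = 0.1046 × 2.28 = 0.2386 mmol/kg
Ksp = 10^(−6.53) = 2.951×10^-7
Ω = [Ca²⁺][CO3²⁻]/Ksp = (6.16×10^-3)(2.386×10^-4) / 2.951×10^-7 = 4.98

Ω = 4.98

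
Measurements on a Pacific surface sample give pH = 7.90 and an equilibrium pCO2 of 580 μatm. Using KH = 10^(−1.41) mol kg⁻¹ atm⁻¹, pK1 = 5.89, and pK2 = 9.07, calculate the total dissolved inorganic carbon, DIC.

DIC = 2.49 mmol/kg

[CO2*] = KH · pCO2 = 10^(−1.41) × 580×10^-6 = 2.256×10^-5 mol/kg
α₀ = 1/(1 + K1/[H⁺] + K1K2/[H⁺]²) = 1/(1 + 10^+2.01 + 10^+0.84) = 0.009070
DIC = [CO2*]/α₀ = 2.256×10^-5 / 0.009070 = 2.49 mmol/kg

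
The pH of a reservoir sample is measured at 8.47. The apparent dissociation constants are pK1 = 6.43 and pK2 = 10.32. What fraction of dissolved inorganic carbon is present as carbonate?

α₂ = 1 / (1 + [H⁺]/K2 + [H⁺]²/(K1K2)) = 1 / (1 + 10^+1.85 + 10^-0.19)
   = 1 / (1 + 70.795 + 0.64565) = 1/72.440 = 0.01380

α₂ = 0.0138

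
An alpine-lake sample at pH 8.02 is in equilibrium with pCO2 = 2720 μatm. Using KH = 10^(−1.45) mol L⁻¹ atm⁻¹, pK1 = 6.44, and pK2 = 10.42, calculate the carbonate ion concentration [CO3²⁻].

[CO2*] = KH · pCO2 = 10^(−1.45) × 2720×10^-6 = 9.651×10^-5 mol/L
α₀ = 1/(1 + K1/[H⁺] + K1K2/[H⁺]²) = 1/(1 + 10^+1.58 + 10^-0.82) = 0.02553
DIC = [CO2*]/α₀ = 9.651×10^-5 / 0.02553 = 3.780 mmol/L
[CO3²⁻] = α₂·DIC; α₂ = 0.003864, so [CO3²⁻] = 0.003864 × 3.780 = 0.0146 mmol/L = 14.6 μmol/L

[CO3²⁻] = 14.6 μmol/L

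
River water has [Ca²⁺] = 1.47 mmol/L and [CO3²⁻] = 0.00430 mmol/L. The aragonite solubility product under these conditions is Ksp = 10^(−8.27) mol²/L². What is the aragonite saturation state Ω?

Ksp = 10^(−8.27) = 5.370×10^-9
Ω = [Ca²⁺][CO3²⁻]/Ksp = (1.47×10^-3)(0.00430×10^-3) / 5.370×10^-9 = 1.18

Ω = 1.18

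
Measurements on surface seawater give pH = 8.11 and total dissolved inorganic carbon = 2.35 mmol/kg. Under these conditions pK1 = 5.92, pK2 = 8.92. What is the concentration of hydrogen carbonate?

[HCO3⁻] = 2.02 mmol/kg

α₁ = 1 / (1 + [H⁺]/K1 + K2/[H⁺]) = 1 / (1 + 10^-2.19 + 10^-0.81)
   = 1 / (1 + 0.0064565 + 0.15488) = 1/1.1613 = 0.8611
[HCO3⁻] = α₁ × DIC = 0.8611 × 2.35 = 2.02 mmol/kg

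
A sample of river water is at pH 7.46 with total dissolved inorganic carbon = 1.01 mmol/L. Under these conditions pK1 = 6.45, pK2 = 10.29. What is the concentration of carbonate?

[CO3²⁻] = 1.36 μmol/L

α₂ = 1 / (1 + [H⁺]/K2 + [H⁺]²/(K1K2)) = 1 / (1 + 10^+2.83 + 10^+1.82)
   = 1 / (1 + 676.08 + 66.069) = 1/743.15 = 0.001346
[CO3²⁻] = α₂ × DIC = 0.001346 × 1.01 = 0.00136 mmol/L = 1.36 μmol/L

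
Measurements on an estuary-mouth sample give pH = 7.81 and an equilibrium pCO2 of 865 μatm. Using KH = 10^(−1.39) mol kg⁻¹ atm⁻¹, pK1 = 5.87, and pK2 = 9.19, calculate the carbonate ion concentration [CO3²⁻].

[CO2*] = KH · pCO2 = 10^(−1.39) × 865×10^-6 = 3.524×10^-5 mol/kg
α₀ = 1/(1 + K1/[H⁺] + K1K2/[H⁺]²) = 1/(1 + 10^+1.94 + 10^+0.56) = 0.01090
DIC = [CO2*]/α₀ = 3.524×10^-5 / 0.01090 = 3.232 mmol/kg
[CO3²⁻] = α₂·DIC; α₂ = 0.03958, so [CO3²⁻] = 0.03958 × 3.232 = 0.128 mmol/kg

[CO3²⁻] = 0.128 mmol/kg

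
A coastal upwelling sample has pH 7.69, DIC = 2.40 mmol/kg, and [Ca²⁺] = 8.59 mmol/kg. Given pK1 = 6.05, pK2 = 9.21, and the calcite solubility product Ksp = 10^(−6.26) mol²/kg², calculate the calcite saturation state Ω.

Ω = 1.08

α₂ = 1 / (1 + [H⁺]/K2 + [H⁺]²/(K1K2)) = 1 / (1 + 10^+1.52 + 10^-0.12)
   = 1 / (1 + 33.113 + 0.75858) = 1/34.872 = 0.02868
[CO3²⁻] = α₂ × DIC = 0.02868 × 2.40 = 0.06882 mmol/kg
Ksp = 10^(−6.26) = 5.495×10^-7
Ω = [Ca²⁺][CO3²⁻]/Ksp = (8.59×10^-3)(6.882×10^-5) / 5.495×10^-7 = 1.08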